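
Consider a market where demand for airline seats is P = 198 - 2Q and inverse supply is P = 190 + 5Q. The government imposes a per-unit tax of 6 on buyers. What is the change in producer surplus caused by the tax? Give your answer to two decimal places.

-3.06

Pre-tax equilibrium: 198 - 2Q = 190 + 5Q gives Q* = 1.1429, P* = 195.7143.
With the tax, buyers' net willingness to pay falls by 6: (198 - 6) - 2Q = 190 + 5Q, so Q_t = 0.2857. Buyers pay P_b = 197.4286; sellers receive P_s = P_b - 6 = 191.4286.
PS falls from (1/2)(1.1429)(5.7143) = 3.2653 to (1/2)(0.2857)(1.4286) = 0.2041, a change of -3.0612.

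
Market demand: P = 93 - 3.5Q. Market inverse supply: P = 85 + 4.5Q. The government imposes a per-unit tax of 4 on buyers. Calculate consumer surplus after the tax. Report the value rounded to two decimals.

Pre-tax equilibrium: 93 - 3.5Q = 85 + 4.5Q gives Q* = 1, P* = 89.5.
With the tax, buyers' net willingness to pay falls by 4: (93 - 4) - 3.5Q = 85 + 4.5Q, so Q_t = 0.5. Buyers pay P_b = 91.25; sellers receive P_s = P_b - 4 = 87.25.
Consumer surplus is the triangle under demand above P_b: (1/2)(0.5)(93 - 91.25) = 0.4375.

0.44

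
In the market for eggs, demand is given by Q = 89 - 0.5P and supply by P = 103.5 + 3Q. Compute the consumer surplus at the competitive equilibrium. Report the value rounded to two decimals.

222.01

Rewriting demand in inverse form: P = 178 - 2Q.
Setting demand equal to supply, 74.5 = 5Q, so Q* = 14.9 and P* = 148.2.
Consumer surplus is the triangle under demand above P*: (1/2)(14.9)(178 - 148.2) = (1/2)(14.9)(29.8) = 222.01.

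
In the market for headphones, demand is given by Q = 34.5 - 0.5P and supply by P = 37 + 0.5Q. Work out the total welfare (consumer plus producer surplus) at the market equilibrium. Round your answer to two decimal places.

204.80

Rewriting demand in inverse form: P = 69 - 2Q.
Setting demand equal to supply, 32 = 2.5Q, so Q* = 12.8 and P* = 43.4.
Total surplus is the full triangle between the curves from 0 to Q*: (1/2)(12.8)(69 - 37) = 204.8.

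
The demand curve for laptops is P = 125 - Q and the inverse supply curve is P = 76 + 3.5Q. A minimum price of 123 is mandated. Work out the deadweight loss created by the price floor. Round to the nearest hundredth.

177.78

Without the control, 125 - Q = 76 + 3.5Q so Q* = 10.8889 and P* = 114.1111.
At P = 123, buyers demand (125 - 123)/1 = 2 while sellers would supply more, so the quantity traded is 2 at price 123.
At Q = 2 the demand price is 123 and the supply price is 83. Deadweight loss is the triangle between the curves from 2 to 10.8889: (1/2)(123 - 83)(10.8889 - 2) = 177.7778.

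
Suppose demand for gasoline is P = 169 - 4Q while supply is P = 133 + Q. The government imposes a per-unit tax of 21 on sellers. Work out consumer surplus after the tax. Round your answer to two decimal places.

18.00

Pre-tax equilibrium: 169 - 4Q = 133 + Q gives Q* = 7.2, P* = 140.2.
With the tax, sellers need 21 more per unit: 169 - 4Q = 133 + Q + 21, so Q_t = 3. Buyers pay P_b = 157; sellers receive P_s = P_b - 21 = 136.
Consumer surplus is the triangle under demand above P_b: (1/2)(3)(169 - 157) = 18.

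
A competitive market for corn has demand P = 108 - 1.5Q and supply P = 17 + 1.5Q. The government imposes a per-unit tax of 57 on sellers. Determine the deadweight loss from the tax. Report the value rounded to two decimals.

541.50

Without the tax, 108 - 1.5Q = 17 + 1.5Q so Q* = 30.3333 and P* = 62.5.
With the tax, sellers need 57 more per unit: 108 - 1.5Q = 17 + 1.5Q + 57, so Q_t = 11.3333. Buyers pay P_b = 91; sellers receive P_s = P_b - 57 = 34.
Deadweight loss is the triangle between the curves from Q_t to Q*: (1/2)(30.3333 - 11.3333)(57) = 541.5.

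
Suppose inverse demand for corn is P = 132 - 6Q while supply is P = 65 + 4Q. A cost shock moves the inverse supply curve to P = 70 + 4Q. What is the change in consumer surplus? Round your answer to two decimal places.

-19.35

Initial equilibrium: Q_0 = 6.7, P_0 = 91.8; CS_0 = (1/2)(6.7)(40.2) = 134.67, PS_0 = (1/2)(6.7)(26.8) = 89.78.
New equilibrium: 132 - 6Q = 70 + 4Q gives Q_1 = 6.2, P_1 = 94.8; CS_1 = 115.32, PS_1 = 76.88.
Change in consumer surplus = 115.32 - 134.67 = -19.35.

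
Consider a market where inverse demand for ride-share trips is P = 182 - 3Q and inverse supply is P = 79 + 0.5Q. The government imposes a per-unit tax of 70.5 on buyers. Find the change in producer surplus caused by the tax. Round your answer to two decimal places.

-194.95

Without the tax, 182 - 3Q = 79 + 0.5Q so Q* = 29.4286 and P* = 93.7143.
With the tax, buyers' net willingness to pay falls by 70.5: (182 - 70.5) - 3Q = 79 + 0.5Q, so Q_t = 9.2857. Buyers pay P_b = 154.1429; sellers receive P_s = P_b - 70.5 = 83.6429.
Producers lose the trapezoid between P_s and P* out to Q_t plus the triangle from Q_t to Q*: change in PS = 21.5561 - 216.5102 = -194.9541.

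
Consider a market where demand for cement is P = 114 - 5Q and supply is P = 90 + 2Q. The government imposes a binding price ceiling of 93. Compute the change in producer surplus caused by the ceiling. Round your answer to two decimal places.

-9.51

Without the control, 114 - 5Q = 90 + 2Q so Q* = 3.4286 and P* = 96.8571.
At the ceiling price 93, quantity supplied is (93 - 90)/2 = 1.5; supply is the short side, so Q = 1.5 trades at P = 93.
PS goes from (1/2)(3.4286)(6.8571) = 11.7551 to 2.25 (computed as (93 - 90)(1.5) - (1/2)(2)(1.5)^2), a change of -9.5051.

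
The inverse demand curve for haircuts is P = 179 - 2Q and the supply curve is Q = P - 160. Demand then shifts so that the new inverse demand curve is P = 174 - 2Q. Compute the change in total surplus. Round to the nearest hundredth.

-27.50

Rewriting supply in inverse form: P = 160 + Q.
Initial equilibrium: Q_0 = 6.3333, P_0 = 166.3333; CS_0 = (1/2)(6.3333)(12.6667) = 40.1111, PS_0 = (1/2)(6.3333)(6.3333) = 20.0556.
New equilibrium: 174 - 2Q = 160 + Q gives Q_1 = 4.6667, P_1 = 164.6667; CS_1 = 21.7778, PS_1 = 10.8889.
Change in total surplus = (21.7778 + 10.8889) - (40.1111 + 20.0556) = -27.5.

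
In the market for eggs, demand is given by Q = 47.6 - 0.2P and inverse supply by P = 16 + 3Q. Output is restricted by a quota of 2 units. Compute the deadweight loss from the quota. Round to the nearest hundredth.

Rewriting demand in inverse form: P = 238 - 5Q.
Unrestricted equilibrium: Q* = (238 - 16)/(5 + 3) = 27.75.
At Q = 2 the demand price is 238 - 5(2) = 228 and the supply price is 16 + 3(2) = 22.
Deadweight loss is the triangle between the curves from 2 to 27.75: (1/2)(228 - 22)(27.75 - 2) = 2652.25.

2652.25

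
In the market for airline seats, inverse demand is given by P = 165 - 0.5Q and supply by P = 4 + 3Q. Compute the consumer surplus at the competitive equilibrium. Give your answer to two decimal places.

Equilibrium: 165 - 0.5Q = 4 + 3Q, so Q* = 46 and P* = 142.
CS is the area between the demand curve and P* from 0 to Q*: (1/2)(46)(23) = 529.

529.00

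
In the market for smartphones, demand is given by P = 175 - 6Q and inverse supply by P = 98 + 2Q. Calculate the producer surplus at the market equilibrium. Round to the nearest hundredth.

Equilibrium: 175 - 6Q = 98 + 2Q, so Q* = 9.625 and P* = 117.25.
The supply curve's price intercept is 98, so PS = (1/2)(Q*)(P* - 98) = (1/2)(9.625)(19.25) = 92.6406.

92.64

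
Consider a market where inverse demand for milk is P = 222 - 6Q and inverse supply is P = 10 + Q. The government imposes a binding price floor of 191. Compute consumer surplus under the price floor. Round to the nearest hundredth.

Free-market equilibrium: 222 - 6Q = 10 + Q gives Q* = 30.2857, P* = 40.2857.
At P = 191, buyers demand (222 - 191)/6 = 5.1667 while sellers would supply more, so the quantity traded is 5.1667 at price 191.
CS is the triangle under demand above 191: (1/2)(5.1667)(222 - 191) = 80.0833.

80.08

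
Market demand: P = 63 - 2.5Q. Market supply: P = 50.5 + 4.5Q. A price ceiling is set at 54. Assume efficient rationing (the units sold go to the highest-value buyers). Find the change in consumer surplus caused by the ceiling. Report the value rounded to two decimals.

2.26

Without the control, 63 - 2.5Q = 50.5 + 4.5Q so Q* = 1.7857 and P* = 58.5357.
At P = 54, sellers supply (54 - 50.5)/4.5 = 0.7778 while buyers want more, so the quantity traded is 0.7778 at price 54.
CS goes from (1/2)(1.7857)(4.4643) = 3.986 to 6.2438 (computed as (63 - 54)(0.7778) - (1/2)(2.5)(0.7778)^2), a change of 2.2579.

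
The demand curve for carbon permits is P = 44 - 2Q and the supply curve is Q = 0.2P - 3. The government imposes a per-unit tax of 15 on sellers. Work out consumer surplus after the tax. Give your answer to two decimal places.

Rewriting supply in inverse form: P = 15 + 5Q.
Pre-tax equilibrium: 44 - 2Q = 15 + 5Q gives Q* = 4.1429, P* = 35.7143.
With the tax, sellers need 15 more per unit: 44 - 2Q = 15 + 5Q + 15, so Q_t = 2. Buyers pay P_b = 40; sellers receive P_s = P_b - 15 = 25.
Consumer surplus is the triangle under demand above P_b: (1/2)(2)(44 - 40) = 4.

4.00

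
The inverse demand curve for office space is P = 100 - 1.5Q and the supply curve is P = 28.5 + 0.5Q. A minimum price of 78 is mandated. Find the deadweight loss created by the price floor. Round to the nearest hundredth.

Without the control, 100 - 1.5Q = 28.5 + 0.5Q so Q* = 35.75 and P* = 46.375.
At P = 78, buyers demand (100 - 78)/1.5 = 14.6667 while sellers would supply more, so the quantity traded is 14.6667 at price 78.
At Q = 14.6667 the demand price is 78 and the supply price is 35.8333. Deadweight loss is the triangle between the curves from 14.6667 to 35.75: (1/2)(78 - 35.8333)(35.75 - 14.6667) = 444.5069.

444.51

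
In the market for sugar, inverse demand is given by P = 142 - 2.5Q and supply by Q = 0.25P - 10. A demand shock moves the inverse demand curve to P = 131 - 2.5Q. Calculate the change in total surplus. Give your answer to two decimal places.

-163.31

Rewriting supply in inverse form: P = 40 + 4Q.
Initial equilibrium: Q_0 = 15.6923, P_0 = 102.7692; CS_0 = (1/2)(15.6923)(39.2308) = 307.8107, PS_0 = (1/2)(15.6923)(62.7692) = 492.497.
New equilibrium: 131 - 2.5Q = 40 + 4Q gives Q_1 = 14, P_1 = 96; CS_1 = 245, PS_1 = 392.
Change in total surplus = (245 + 392) - (307.8107 + 492.497) = -163.3077.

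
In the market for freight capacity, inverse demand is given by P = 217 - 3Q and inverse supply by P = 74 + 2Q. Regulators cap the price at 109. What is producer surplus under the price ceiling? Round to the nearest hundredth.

306.25

Free-market equilibrium: 217 - 3Q = 74 + 2Q gives Q* = 28.6, P* = 131.2.
At the ceiling price 109, quantity supplied is (109 - 74)/2 = 17.5; supply is the short side, so Q = 17.5 trades at P = 109.
PS is the triangle above supply below 109: (1/2)(17.5)(109 - 74) = 306.25.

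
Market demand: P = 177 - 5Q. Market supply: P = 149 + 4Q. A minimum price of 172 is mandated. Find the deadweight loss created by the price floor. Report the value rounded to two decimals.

20.06

Without the control, 177 - 5Q = 149 + 4Q so Q* = 3.1111 and P* = 161.4444.
At the floor price 172, quantity demanded is (177 - 172)/5 = 1; demand is the short side, so Q = 1 trades at P = 172.
At Q = 1 the demand price is 172 and the supply price is 153. Deadweight loss is the triangle between the curves from 1 to 3.1111: (1/2)(172 - 153)(3.1111 - 1) = 20.0556.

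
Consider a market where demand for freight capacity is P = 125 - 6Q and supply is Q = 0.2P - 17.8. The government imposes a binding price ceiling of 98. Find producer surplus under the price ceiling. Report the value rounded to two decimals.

Rewriting supply in inverse form: P = 89 + 5Q.
Free-market equilibrium: 125 - 6Q = 89 + 5Q gives Q* = 3.2727, P* = 105.3636.
At P = 98, sellers supply (98 - 89)/5 = 1.8 while buyers want more, so the quantity traded is 1.8 at price 98.
PS is the triangle above supply below 98: (1/2)(1.8)(98 - 89) = 8.1.

8.10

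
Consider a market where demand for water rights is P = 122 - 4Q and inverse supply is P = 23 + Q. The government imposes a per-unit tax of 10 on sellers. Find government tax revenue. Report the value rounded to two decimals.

Pre-tax equilibrium: 122 - 4Q = 23 + Q gives Q* = 19.8, P* = 42.8.
A tax on sellers shifts supply up by 10: 122 - 4Q = 23 + Q + 10, so Q_t = 17.8. Buyers pay P_b = 50.8; sellers receive P_s = P_b - 10 = 40.8.
Revenue is the tax times quantity traded: 10 x 17.8 = 178.

178.00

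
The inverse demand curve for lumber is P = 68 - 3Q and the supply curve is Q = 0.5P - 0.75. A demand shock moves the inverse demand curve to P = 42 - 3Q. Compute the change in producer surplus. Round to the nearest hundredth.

-111.28

Rewriting supply in inverse form: P = 1.5 + 2Q.
Initial equilibrium: Q_0 = 13.3, P_0 = 28.1; CS_0 = (1/2)(13.3)(39.9) = 265.335, PS_0 = (1/2)(13.3)(26.6) = 176.89.
New equilibrium: 42 - 3Q = 1.5 + 2Q gives Q_1 = 8.1, P_1 = 17.7; CS_1 = 98.415, PS_1 = 65.61.
Change in producer surplus = 65.61 - 176.89 = -111.28.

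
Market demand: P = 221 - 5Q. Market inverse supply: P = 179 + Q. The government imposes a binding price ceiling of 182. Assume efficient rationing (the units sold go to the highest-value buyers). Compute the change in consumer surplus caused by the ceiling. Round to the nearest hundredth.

-28.00

Without the control, 221 - 5Q = 179 + Q so Q* = 7 and P* = 186.
At P = 182, sellers supply (182 - 179)/1 = 3 while buyers want more, so the quantity traded is 3 at price 182.
CS goes from (1/2)(7)(35) = 122.5 to 94.5 (computed as (221 - 182)(3) - (1/2)(5)(3)^2), a change of -28.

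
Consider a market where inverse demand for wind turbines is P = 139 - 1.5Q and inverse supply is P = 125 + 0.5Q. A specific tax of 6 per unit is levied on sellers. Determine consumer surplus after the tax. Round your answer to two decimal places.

12.00

Pre-tax equilibrium: 139 - 1.5Q = 125 + 0.5Q gives Q* = 7, P* = 128.5.
With the tax, sellers need 6 more per unit: 139 - 1.5Q = 125 + 0.5Q + 6, so Q_t = 4. Buyers pay P_b = 133; sellers receive P_s = P_b - 6 = 127.
Consumer surplus is the triangle under demand above P_b: (1/2)(4)(139 - 133) = 12.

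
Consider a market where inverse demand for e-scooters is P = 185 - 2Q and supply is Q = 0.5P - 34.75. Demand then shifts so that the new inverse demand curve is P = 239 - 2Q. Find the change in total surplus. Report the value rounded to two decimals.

Rewriting supply in inverse form: P = 69.5 + 2Q.
Initial equilibrium: Q_0 = 28.875, P_0 = 127.25; CS_0 = (1/2)(28.875)(57.75) = 833.7656, PS_0 = (1/2)(28.875)(57.75) = 833.7656.
New equilibrium: 239 - 2Q = 69.5 + 2Q gives Q_1 = 42.375, P_1 = 154.25; CS_1 = 1795.6406, PS_1 = 1795.6406.
Change in total surplus = (1795.6406 + 1795.6406) - (833.7656 + 833.7656) = 1923.75.

1923.75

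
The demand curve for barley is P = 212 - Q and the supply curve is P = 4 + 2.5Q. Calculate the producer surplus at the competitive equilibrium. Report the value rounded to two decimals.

4414.69

Set 212 - Q = 4 + 2.5Q, which gives 208 = 3.5Q, so Q* = 59.4286 and P* = 212 - (59.4286) = 152.5714.
Producer surplus is the triangle above supply below P*: (1/2)(59.4286)(152.5714 - 4) = (1/2)(59.4286)(148.5714) = 4414.6939.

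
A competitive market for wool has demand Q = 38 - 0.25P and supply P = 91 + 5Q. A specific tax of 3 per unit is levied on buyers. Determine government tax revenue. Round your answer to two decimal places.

19.33

Rewriting demand in inverse form: P = 152 - 4Q.
Pre-tax equilibrium: 152 - 4Q = 91 + 5Q gives Q* = 6.7778, P* = 124.8889.
With the tax, buyers' net willingness to pay falls by 3: (152 - 3) - 4Q = 91 + 5Q, so Q_t = 6.4444. Buyers pay P_b = 126.2222; sellers receive P_s = P_b - 3 = 123.2222.
Revenue is the tax times quantity traded: 3 x 6.4444 = 19.3333.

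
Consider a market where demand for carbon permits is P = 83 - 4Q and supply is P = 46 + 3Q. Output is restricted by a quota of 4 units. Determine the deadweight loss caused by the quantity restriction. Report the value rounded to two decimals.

Without the quota, 83 - 4Q = 46 + 3Q gives Q* = 5.2857.
At Q = 4 the demand price is 83 - 4(4) = 67 and the supply price is 46 + 3(4) = 58.
DWL = (1/2)(gap between curves at 4) x (Q* - 4) = (1/2)(9)(1.2857) = 5.7857.

5.79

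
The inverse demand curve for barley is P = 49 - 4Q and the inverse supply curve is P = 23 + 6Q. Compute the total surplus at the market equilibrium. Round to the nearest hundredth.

Equilibrium: 49 - 4Q = 23 + 6Q, so Q* = 2.6 and P* = 38.6.
CS = (1/2)(2.6)(10.4) = 13.52 and PS = (1/2)(2.6)(15.6) = 20.28, so total surplus = 33.8.

33.80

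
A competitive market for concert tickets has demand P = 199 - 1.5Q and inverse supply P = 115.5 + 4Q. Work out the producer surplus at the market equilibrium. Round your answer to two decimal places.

460.98

Equilibrium: 199 - 1.5Q = 115.5 + 4Q, so Q* = 15.1818 and P* = 176.2273.
PS is the area between P* and the supply curve from 0 to Q*: (1/2)(15.1818)(60.7273) = 460.9752.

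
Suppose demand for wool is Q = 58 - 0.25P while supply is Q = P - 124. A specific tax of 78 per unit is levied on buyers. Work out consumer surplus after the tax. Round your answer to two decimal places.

72.00

Rewriting demand in inverse form: P = 232 - 4Q.
Rewriting supply in inverse form: P = 124 + Q.
Pre-tax equilibrium: 232 - 4Q = 124 + Q gives Q* = 21.6, P* = 145.6.
A tax on buyers shifts demand down by 78: (232 - 78) - 4Q = 124 + Q, so Q_t = 6. Buyers pay P_b = 208; sellers receive P_s = P_b - 78 = 130.
Consumer surplus is the triangle under demand above P_b: (1/2)(6)(232 - 208) = 72.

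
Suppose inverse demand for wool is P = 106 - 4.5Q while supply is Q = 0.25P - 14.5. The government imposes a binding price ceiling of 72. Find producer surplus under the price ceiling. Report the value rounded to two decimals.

Rewriting supply in inverse form: P = 58 + 4Q.
Free-market equilibrium: 106 - 4.5Q = 58 + 4Q gives Q* = 5.6471, P* = 80.5882.
At P = 72, sellers supply (72 - 58)/4 = 3.5 while buyers want more, so the quantity traded is 3.5 at price 72.
PS is the triangle above supply below 72: (1/2)(3.5)(72 - 58) = 24.5.

24.50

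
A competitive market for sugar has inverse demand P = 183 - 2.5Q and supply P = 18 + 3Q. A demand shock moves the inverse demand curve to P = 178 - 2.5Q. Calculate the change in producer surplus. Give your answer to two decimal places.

-80.58

Initial equilibrium: Q_0 = 30, P_0 = 108; CS_0 = (1/2)(30)(75) = 1125, PS_0 = (1/2)(30)(90) = 1350.
New equilibrium: 178 - 2.5Q = 18 + 3Q gives Q_1 = 29.0909, P_1 = 105.2727; CS_1 = 1057.8512, PS_1 = 1269.4215.
Change in producer surplus = 1269.4215 - 1350 = -80.5785.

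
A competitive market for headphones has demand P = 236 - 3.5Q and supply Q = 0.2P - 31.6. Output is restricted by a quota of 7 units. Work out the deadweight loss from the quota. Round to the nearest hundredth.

Rewriting supply in inverse form: P = 158 + 5Q.
Unrestricted equilibrium: Q* = (236 - 158)/(3.5 + 5) = 9.1765.
At Q = 7 the demand price is 236 - 3.5(7) = 211.5 and the supply price is 158 + 5(7) = 193.
Deadweight loss is the triangle between the curves from 7 to 9.1765: (1/2)(211.5 - 193)(9.1765 - 7) = 20.1324.

20.13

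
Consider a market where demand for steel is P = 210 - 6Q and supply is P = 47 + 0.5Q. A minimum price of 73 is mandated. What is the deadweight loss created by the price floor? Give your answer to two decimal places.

16.36

Free-market equilibrium: 210 - 6Q = 47 + 0.5Q gives Q* = 25.0769, P* = 59.5385.
At the floor price 73, quantity demanded is (210 - 73)/6 = 22.8333; demand is the short side, so Q = 22.8333 trades at P = 73.
At Q = 22.8333 the demand price is 73 and the supply price is 58.4167. Deadweight loss is the triangle between the curves from 22.8333 to 25.0769: (1/2)(73 - 58.4167)(25.0769 - 22.8333) = 16.3595.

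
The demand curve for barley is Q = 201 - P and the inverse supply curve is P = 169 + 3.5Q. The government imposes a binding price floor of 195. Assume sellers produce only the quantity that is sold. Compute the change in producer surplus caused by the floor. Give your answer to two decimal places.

Rewriting demand in inverse form: P = 201 - Q.
Without the control, 201 - Q = 169 + 3.5Q so Q* = 7.1111 and P* = 193.8889.
At P = 195, buyers demand (201 - 195)/1 = 6 while sellers would supply more, so the quantity traded is 6 at price 195.
PS goes from (1/2)(7.1111)(24.8889) = 88.4938 to 93 (computed as (195 - 169)(6) - (1/2)(3.5)(6)^2), a change of 4.5062.

4.51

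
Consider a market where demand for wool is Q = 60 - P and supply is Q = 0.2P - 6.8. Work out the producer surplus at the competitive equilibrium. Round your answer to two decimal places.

Rewriting demand in inverse form: P = 60 - Q.
Rewriting supply in inverse form: P = 34 + 5Q.
Equilibrium: 60 - Q = 34 + 5Q, so Q* = 4.3333 and P* = 55.6667.
PS is the area between P* and the supply curve from 0 to Q*: (1/2)(4.3333)(21.6667) = 46.9444.

46.94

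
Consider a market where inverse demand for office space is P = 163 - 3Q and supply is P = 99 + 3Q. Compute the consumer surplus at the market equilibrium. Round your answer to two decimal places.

Setting demand equal to supply, 64 = 6Q, so Q* = 10.6667 and P* = 131.
Consumer surplus is the triangle under demand above P*: (1/2)(10.6667)(163 - 131) = (1/2)(10.6667)(32) = 170.6667.

170.67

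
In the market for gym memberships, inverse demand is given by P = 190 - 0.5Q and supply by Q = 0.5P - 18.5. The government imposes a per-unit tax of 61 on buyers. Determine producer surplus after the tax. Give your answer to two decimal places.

Rewriting supply in inverse form: P = 37 + 2Q.
Pre-tax equilibrium: 190 - 0.5Q = 37 + 2Q gives Q* = 61.2, P* = 159.4.
With the tax, buyers' net willingness to pay falls by 61: (190 - 61) - 0.5Q = 37 + 2Q, so Q_t = 36.8. Buyers pay P_b = 171.6; sellers receive P_s = P_b - 61 = 110.6.
Producer surplus is the triangle above supply below P_s: (1/2)(36.8)(110.6 - 37) = 1354.24.

1354.24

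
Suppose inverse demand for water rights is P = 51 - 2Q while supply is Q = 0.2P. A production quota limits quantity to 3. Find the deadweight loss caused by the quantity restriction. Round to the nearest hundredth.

64.29

Rewriting supply in inverse form: P = 5Q.
Without the quota, 51 - 2Q = 5Q gives Q* = 7.2857.
At Q = 3 the demand price is 51 - 2(3) = 45 and the supply price is 0 + 5(3) = 15.
DWL = (1/2)(gap between curves at 3) x (Q* - 3) = (1/2)(30)(4.2857) = 64.2857.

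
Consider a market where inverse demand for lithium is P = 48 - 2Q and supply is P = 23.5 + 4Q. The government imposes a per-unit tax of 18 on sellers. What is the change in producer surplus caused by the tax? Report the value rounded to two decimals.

-31.00

Without the tax, 48 - 2Q = 23.5 + 4Q so Q* = 4.0833 and P* = 39.8333.
A tax on sellers shifts supply up by 18: 48 - 2Q = 23.5 + 4Q + 18, so Q_t = 1.0833. Buyers pay P_b = 45.8333; sellers receive P_s = P_b - 18 = 27.8333.
Producers lose the trapezoid between P_s and P* out to Q_t plus the triangle from Q_t to Q*: change in PS = 2.3472 - 33.3472 = -31.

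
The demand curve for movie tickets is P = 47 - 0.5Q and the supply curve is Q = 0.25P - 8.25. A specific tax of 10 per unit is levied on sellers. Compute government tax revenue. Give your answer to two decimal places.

Rewriting supply in inverse form: P = 33 + 4Q.
Without the tax, 47 - 0.5Q = 33 + 4Q so Q* = 3.1111 and P* = 45.4444.
A tax on sellers shifts supply up by 10: 47 - 0.5Q = 33 + 4Q + 10, so Q_t = 0.8889. Buyers pay P_b = 46.5556; sellers receive P_s = P_b - 10 = 36.5556.
Tax revenue = t x Q_t = 10 x 0.8889 = 8.8889.

8.89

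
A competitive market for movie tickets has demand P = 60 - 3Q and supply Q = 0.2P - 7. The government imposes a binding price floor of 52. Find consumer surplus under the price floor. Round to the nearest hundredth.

Rewriting supply in inverse form: P = 35 + 5Q.
Free-market equilibrium: 60 - 3Q = 35 + 5Q gives Q* = 3.125, P* = 50.625.
At the floor price 52, quantity demanded is (60 - 52)/3 = 2.6667; demand is the short side, so Q = 2.6667 trades at P = 52.
CS is the triangle under demand above 52: (1/2)(2.6667)(60 - 52) = 10.6667.

10.67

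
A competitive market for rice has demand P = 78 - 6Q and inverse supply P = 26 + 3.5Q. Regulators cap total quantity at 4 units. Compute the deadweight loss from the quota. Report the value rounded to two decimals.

Unrestricted equilibrium: Q* = (78 - 26)/(6 + 3.5) = 5.4737.
At Q = 4 the demand price is 78 - 6(4) = 54 and the supply price is 26 + 3.5(4) = 40.
DWL = (1/2)(gap between curves at 4) x (Q* - 4) = (1/2)(14)(1.4737) = 10.3158.

10.32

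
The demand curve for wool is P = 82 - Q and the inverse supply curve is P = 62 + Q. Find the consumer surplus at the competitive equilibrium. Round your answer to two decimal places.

50.00

Setting demand equal to supply, 20 = 2Q, so Q* = 10 and P* = 72.
CS is the area between the demand curve and P* from 0 to Q*: (1/2)(10)(10) = 50.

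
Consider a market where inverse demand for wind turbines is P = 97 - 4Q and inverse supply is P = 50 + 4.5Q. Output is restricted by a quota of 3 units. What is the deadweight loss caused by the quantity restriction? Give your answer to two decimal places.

27.19

Unrestricted equilibrium: Q* = (97 - 50)/(4 + 4.5) = 5.5294.
At Q = 3 the demand price is 97 - 4(3) = 85 and the supply price is 50 + 4.5(3) = 63.5.
Deadweight loss is the triangle between the curves from 3 to 5.5294: (1/2)(85 - 63.5)(5.5294 - 3) = 27.1912.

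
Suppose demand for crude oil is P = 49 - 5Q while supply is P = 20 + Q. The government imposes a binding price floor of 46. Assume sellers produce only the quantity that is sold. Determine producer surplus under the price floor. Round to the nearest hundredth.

Without the control, 49 - 5Q = 20 + Q so Q* = 4.8333 and P* = 24.8333.
At P = 46, buyers demand (49 - 46)/5 = 0.6 while sellers would supply more, so the quantity traded is 0.6 at price 46.
The supply price at Q = 0.6 is 20.6. PS is the trapezoid between 46 and supply over [0, 0.6]: (1/2)[(46 - 20) + (46 - 20.6)](0.6) = 15.42.

15.42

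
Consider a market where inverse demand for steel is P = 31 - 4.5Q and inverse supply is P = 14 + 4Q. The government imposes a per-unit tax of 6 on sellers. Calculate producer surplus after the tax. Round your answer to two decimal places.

Pre-tax equilibrium: 31 - 4.5Q = 14 + 4Q gives Q* = 2, P* = 22.
With the tax, sellers need 6 more per unit: 31 - 4.5Q = 14 + 4Q + 6, so Q_t = 1.2941. Buyers pay P_b = 25.1765; sellers receive P_s = P_b - 6 = 19.1765.
Producer surplus is the triangle above supply below P_s: (1/2)(1.2941)(19.1765 - 14) = 3.3495.

3.35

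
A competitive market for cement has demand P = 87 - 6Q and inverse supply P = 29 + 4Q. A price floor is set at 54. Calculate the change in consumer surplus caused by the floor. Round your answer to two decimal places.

Without the control, 87 - 6Q = 29 + 4Q so Q* = 5.8 and P* = 52.2.
At P = 54, buyers demand (87 - 54)/6 = 5.5 while sellers would supply more, so the quantity traded is 5.5 at price 54.
CS goes from (1/2)(5.8)(34.8) = 100.92 to 90.75 (computed as (87 - 54)(5.5) - (1/2)(6)(5.5)^2), a change of -10.17.

-10.17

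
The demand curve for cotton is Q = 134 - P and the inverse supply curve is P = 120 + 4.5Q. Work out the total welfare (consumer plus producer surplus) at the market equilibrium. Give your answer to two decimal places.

Rewriting demand in inverse form: P = 134 - Q.
Setting demand equal to supply, 14 = 5.5Q, so Q* = 2.5455 and P* = 131.4545.
Total surplus is the full triangle between the curves from 0 to Q*: (1/2)(2.5455)(134 - 120) = 17.8182.

17.82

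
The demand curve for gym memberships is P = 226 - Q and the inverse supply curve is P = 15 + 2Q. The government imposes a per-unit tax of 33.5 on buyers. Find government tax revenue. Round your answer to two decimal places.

1982.08

Without the tax, 226 - Q = 15 + 2Q so Q* = 70.3333 and P* = 155.6667.
A tax on buyers shifts demand down by 33.5: (226 - 33.5) - Q = 15 + 2Q, so Q_t = 59.1667. Buyers pay P_b = 166.8333; sellers receive P_s = P_b - 33.5 = 133.3333.
Revenue is the tax times quantity traded: 33.5 x 59.1667 = 1982.0833.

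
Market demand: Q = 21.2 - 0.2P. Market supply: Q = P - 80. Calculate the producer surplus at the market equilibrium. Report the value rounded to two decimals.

9.39

Rewriting demand in inverse form: P = 106 - 5Q.
Rewriting supply in inverse form: P = 80 + Q.
Equilibrium: 106 - 5Q = 80 + Q, so Q* = 4.3333 and P* = 84.3333.
Producer surplus is the triangle above supply below P*: (1/2)(4.3333)(84.3333 - 80) = (1/2)(4.3333)(4.3333) = 9.3889.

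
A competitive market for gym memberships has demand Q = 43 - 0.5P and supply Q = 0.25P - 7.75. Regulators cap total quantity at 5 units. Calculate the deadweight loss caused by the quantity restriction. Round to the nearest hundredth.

52.08

Rewriting demand in inverse form: P = 86 - 2Q.
Rewriting supply in inverse form: P = 31 + 4Q.
Without the quota, 86 - 2Q = 31 + 4Q gives Q* = 9.1667.
At Q = 5 the demand price is 86 - 2(5) = 76 and the supply price is 31 + 4(5) = 51.
Deadweight loss is the triangle between the curves from 5 to 9.1667: (1/2)(76 - 51)(9.1667 - 5) = 52.0833.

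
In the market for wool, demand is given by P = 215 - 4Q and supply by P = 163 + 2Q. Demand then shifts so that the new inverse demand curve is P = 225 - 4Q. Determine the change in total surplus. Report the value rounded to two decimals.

95.00

Initial equilibrium: Q_0 = 8.6667, P_0 = 180.3333; CS_0 = (1/2)(8.6667)(34.6667) = 150.2222, PS_0 = (1/2)(8.6667)(17.3333) = 75.1111.
New equilibrium: 225 - 4Q = 163 + 2Q gives Q_1 = 10.3333, P_1 = 183.6667; CS_1 = 213.5556, PS_1 = 106.7778.
Change in total surplus = (213.5556 + 106.7778) - (150.2222 + 75.1111) = 95.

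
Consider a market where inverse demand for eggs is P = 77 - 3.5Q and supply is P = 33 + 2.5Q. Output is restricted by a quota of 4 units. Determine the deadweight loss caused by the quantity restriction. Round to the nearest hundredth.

Without the quota, 77 - 3.5Q = 33 + 2.5Q gives Q* = 7.3333.
At Q = 4 the demand price is 77 - 3.5(4) = 63 and the supply price is 33 + 2.5(4) = 43.
DWL = (1/2)(gap between curves at 4) x (Q* - 4) = (1/2)(20)(3.3333) = 33.3333.

33.33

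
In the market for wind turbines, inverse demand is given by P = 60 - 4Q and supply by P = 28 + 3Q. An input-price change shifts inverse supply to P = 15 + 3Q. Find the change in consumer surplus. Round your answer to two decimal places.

40.86

Initial equilibrium: Q_0 = 4.5714, P_0 = 41.7143; CS_0 = (1/2)(4.5714)(18.2857) = 41.7959, PS_0 = (1/2)(4.5714)(13.7143) = 31.3469.
New equilibrium: 60 - 4Q = 15 + 3Q gives Q_1 = 6.4286, P_1 = 34.2857; CS_1 = 82.6531, PS_1 = 61.9898.
Change in consumer surplus = 82.6531 - 41.7959 = 40.8571.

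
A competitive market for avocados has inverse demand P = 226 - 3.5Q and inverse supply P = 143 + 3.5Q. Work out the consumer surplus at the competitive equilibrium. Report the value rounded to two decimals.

Equilibrium: 226 - 3.5Q = 143 + 3.5Q, so Q* = 11.8571 and P* = 184.5.
CS is the area between the demand curve and P* from 0 to Q*: (1/2)(11.8571)(41.5) = 246.0357.

246.04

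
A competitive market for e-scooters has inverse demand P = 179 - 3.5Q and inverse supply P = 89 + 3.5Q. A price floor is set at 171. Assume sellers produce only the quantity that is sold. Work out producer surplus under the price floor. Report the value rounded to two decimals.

178.29

Free-market equilibrium: 179 - 3.5Q = 89 + 3.5Q gives Q* = 12.8571, P* = 134.
At the floor price 171, quantity demanded is (179 - 171)/3.5 = 2.2857; demand is the short side, so Q = 2.2857 trades at P = 171.
The supply price at Q = 2.2857 is 97. PS is the trapezoid between 171 and supply over [0, 2.2857]: (1/2)[(171 - 89) + (171 - 97)](2.2857) = 178.2857.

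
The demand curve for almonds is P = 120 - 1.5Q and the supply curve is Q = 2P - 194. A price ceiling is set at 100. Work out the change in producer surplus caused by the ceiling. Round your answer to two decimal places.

Rewriting supply in inverse form: P = 97 + 0.5Q.
Free-market equilibrium: 120 - 1.5Q = 97 + 0.5Q gives Q* = 11.5, P* = 102.75.
At the ceiling price 100, quantity supplied is (100 - 97)/0.5 = 6; supply is the short side, so Q = 6 trades at P = 100.
PS goes from (1/2)(11.5)(5.75) = 33.0625 to 9 (computed as (100 - 97)(6) - (1/2)(0.5)(6)^2), a change of -24.0625.

-24.06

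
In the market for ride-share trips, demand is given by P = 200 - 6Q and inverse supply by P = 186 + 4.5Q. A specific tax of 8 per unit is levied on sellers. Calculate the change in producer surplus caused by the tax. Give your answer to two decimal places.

Pre-tax equilibrium: 200 - 6Q = 186 + 4.5Q gives Q* = 1.3333, P* = 192.
With the tax, sellers need 8 more per unit: 200 - 6Q = 186 + 4.5Q + 8, so Q_t = 0.5714. Buyers pay P_b = 196.5714; sellers receive P_s = P_b - 8 = 188.5714.
Producers lose the trapezoid between P_s and P* out to Q_t plus the triangle from Q_t to Q*: change in PS = 0.7347 - 4 = -3.2653.

-3.27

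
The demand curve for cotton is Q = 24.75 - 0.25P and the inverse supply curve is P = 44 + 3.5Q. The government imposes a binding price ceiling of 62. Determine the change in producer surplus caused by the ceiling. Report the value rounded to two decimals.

Rewriting demand in inverse form: P = 99 - 4Q.
Free-market equilibrium: 99 - 4Q = 44 + 3.5Q gives Q* = 7.3333, P* = 69.6667.
At P = 62, sellers supply (62 - 44)/3.5 = 5.1429 while buyers want more, so the quantity traded is 5.1429 at price 62.
PS goes from (1/2)(7.3333)(25.6667) = 94.1111 to 46.2857 (computed as (62 - 44)(5.1429) - (1/2)(3.5)(5.1429)^2), a change of -47.8254.

-47.83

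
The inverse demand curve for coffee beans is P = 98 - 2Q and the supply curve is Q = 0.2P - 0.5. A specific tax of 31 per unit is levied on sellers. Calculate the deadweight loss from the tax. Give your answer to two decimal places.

Rewriting supply in inverse form: P = 2.5 + 5Q.
Pre-tax equilibrium: 98 - 2Q = 2.5 + 5Q gives Q* = 13.6429, P* = 70.7143.
A tax on sellers shifts supply up by 31: 98 - 2Q = 2.5 + 5Q + 31, so Q_t = 9.2143. Buyers pay P_b = 79.5714; sellers receive P_s = P_b - 31 = 48.5714.
The welfare triangle lost has base Q* - Q_t = 4.4286 and height t = 31, so DWL = (1/2)(4.4286)(31) = 68.6429.

68.64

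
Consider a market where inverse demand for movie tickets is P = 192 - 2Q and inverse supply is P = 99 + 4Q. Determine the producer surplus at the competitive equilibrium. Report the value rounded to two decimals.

Set 192 - 2Q = 99 + 4Q, which gives 93 = 6Q, so Q* = 15.5 and P* = 192 - 2(15.5) = 161.
Producer surplus is the triangle above supply below P*: (1/2)(15.5)(161 - 99) = (1/2)(15.5)(62) = 480.5.

480.50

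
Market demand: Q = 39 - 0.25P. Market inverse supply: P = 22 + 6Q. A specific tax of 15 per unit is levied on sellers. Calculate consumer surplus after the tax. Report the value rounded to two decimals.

283.22

Rewriting demand in inverse form: P = 156 - 4Q.
Without the tax, 156 - 4Q = 22 + 6Q so Q* = 13.4 and P* = 102.4.
A tax on sellers shifts supply up by 15: 156 - 4Q = 22 + 6Q + 15, so Q_t = 11.9. Buyers pay P_b = 108.4; sellers receive P_s = P_b - 15 = 93.4.
Consumer surplus is the triangle under demand above P_b: (1/2)(11.9)(156 - 108.4) = 283.22.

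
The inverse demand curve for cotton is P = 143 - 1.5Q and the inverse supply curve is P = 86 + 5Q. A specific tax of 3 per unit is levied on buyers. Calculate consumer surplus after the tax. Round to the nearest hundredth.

51.76

Without the tax, 143 - 1.5Q = 86 + 5Q so Q* = 8.7692 and P* = 129.8462.
With the tax, buyers' net willingness to pay falls by 3: (143 - 3) - 1.5Q = 86 + 5Q, so Q_t = 8.3077. Buyers pay P_b = 130.5385; sellers receive P_s = P_b - 3 = 127.5385.
CS = (1/2)(Q_t)(143 - P_b) = (1/2)(8.3077)(12.4615) = 51.7633.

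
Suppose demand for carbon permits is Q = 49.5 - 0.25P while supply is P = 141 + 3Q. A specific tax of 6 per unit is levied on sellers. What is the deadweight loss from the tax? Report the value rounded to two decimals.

Rewriting demand in inverse form: P = 198 - 4Q.
Without the tax, 198 - 4Q = 141 + 3Q so Q* = 8.1429 and P* = 165.4286.
With the tax, sellers need 6 more per unit: 198 - 4Q = 141 + 3Q + 6, so Q_t = 7.2857. Buyers pay P_b = 168.8571; sellers receive P_s = P_b - 6 = 162.8571.
Deadweight loss is the triangle between the curves from Q_t to Q*: (1/2)(8.1429 - 7.2857)(6) = 2.5714.

2.57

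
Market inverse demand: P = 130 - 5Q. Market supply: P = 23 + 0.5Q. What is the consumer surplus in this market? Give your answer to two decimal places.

Setting demand equal to supply, 107 = 5.5Q, so Q* = 19.4545 and P* = 32.7273.
Consumer surplus is the triangle under demand above P*: (1/2)(19.4545)(130 - 32.7273) = (1/2)(19.4545)(97.2727) = 946.1983.

946.20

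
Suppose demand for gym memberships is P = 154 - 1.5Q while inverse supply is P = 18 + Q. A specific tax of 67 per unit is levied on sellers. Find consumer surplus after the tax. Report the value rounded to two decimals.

Without the tax, 154 - 1.5Q = 18 + Q so Q* = 54.4 and P* = 72.4.
A tax on sellers shifts supply up by 67: 154 - 1.5Q = 18 + Q + 67, so Q_t = 27.6. Buyers pay P_b = 112.6; sellers receive P_s = P_b - 67 = 45.6.
CS = (1/2)(Q_t)(154 - P_b) = (1/2)(27.6)(41.4) = 571.32.

571.32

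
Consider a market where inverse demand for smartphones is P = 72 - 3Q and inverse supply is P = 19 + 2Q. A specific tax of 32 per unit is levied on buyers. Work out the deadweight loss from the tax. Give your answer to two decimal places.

102.40

Pre-tax equilibrium: 72 - 3Q = 19 + 2Q gives Q* = 10.6, P* = 40.2.
A tax on buyers shifts demand down by 32: (72 - 32) - 3Q = 19 + 2Q, so Q_t = 4.2. Buyers pay P_b = 59.4; sellers receive P_s = P_b - 32 = 27.4.
Deadweight loss is the triangle between the curves from Q_t to Q*: (1/2)(10.6 - 4.2)(32) = 102.4.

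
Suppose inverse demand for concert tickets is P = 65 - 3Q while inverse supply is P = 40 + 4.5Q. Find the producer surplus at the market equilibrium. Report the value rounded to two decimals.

25.00

Setting demand equal to supply, 25 = 7.5Q, so Q* = 3.3333 and P* = 55.
Producer surplus is the triangle above supply below P*: (1/2)(3.3333)(55 - 40) = (1/2)(3.3333)(15) = 25.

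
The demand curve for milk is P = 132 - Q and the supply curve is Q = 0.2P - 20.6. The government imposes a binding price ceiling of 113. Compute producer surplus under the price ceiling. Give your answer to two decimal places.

10.00

Rewriting supply in inverse form: P = 103 + 5Q.
Free-market equilibrium: 132 - Q = 103 + 5Q gives Q* = 4.8333, P* = 127.1667.
At P = 113, sellers supply (113 - 103)/5 = 2 while buyers want more, so the quantity traded is 2 at price 113.
PS is the triangle above supply below 113: (1/2)(2)(113 - 103) = 10.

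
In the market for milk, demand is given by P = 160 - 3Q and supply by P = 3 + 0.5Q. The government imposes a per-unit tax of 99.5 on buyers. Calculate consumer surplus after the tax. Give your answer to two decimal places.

404.85

Without the tax, 160 - 3Q = 3 + 0.5Q so Q* = 44.8571 and P* = 25.4286.
A tax on buyers shifts demand down by 99.5: (160 - 99.5) - 3Q = 3 + 0.5Q, so Q_t = 16.4286. Buyers pay P_b = 110.7143; sellers receive P_s = P_b - 99.5 = 11.2143.
Consumer surplus is the triangle under demand above P_b: (1/2)(16.4286)(160 - 110.7143) = 404.8469.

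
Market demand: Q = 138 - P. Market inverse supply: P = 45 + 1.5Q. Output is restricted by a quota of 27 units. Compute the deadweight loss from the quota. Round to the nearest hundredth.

Rewriting demand in inverse form: P = 138 - Q.
Without the quota, 138 - Q = 45 + 1.5Q gives Q* = 37.2.
At Q = 27 the demand price is 138 - (27) = 111 and the supply price is 45 + 1.5(27) = 85.5.
DWL = (1/2)(gap between curves at 27) x (Q* - 27) = (1/2)(25.5)(10.2) = 130.05.

130.05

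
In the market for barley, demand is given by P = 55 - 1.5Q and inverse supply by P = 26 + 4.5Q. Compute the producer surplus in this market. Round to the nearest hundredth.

52.56

Set 55 - 1.5Q = 26 + 4.5Q, which gives 29 = 6Q, so Q* = 4.8333 and P* = 55 - 1.5(4.8333) = 47.75.
PS is the area between P* and the supply curve from 0 to Q*: (1/2)(4.8333)(21.75) = 52.5625.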